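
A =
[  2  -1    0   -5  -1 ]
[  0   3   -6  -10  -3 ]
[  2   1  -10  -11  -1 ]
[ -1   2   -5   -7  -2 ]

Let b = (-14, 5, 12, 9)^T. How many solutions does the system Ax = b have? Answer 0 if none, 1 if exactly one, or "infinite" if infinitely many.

infinite

Row reduce the augmented matrix [A | b].
R3 ← R3 − R1: [0, 2, -10, -6, 0, 26]
R4 ← R4 + (1/2)·R1: [0, 3/2, -5, -19/2, -5/2, 2]
R3 ← R3 − (2/3)·R2: [0, 0, -6, 2/3, 2, 68/3]
R4 ← R4 − (1/2)·R2: [0, 0, -2, -9/2, -1, -1/2]
R4 ← R4 − (1/3)·R3: [0, 0, 0, -85/18, -5/3, -145/18]
The echelon form has 4 nonzero rows, and every pivot lies in the first 5 columns, so rank(A) = rank([A|b]) = 4.
The system is consistent.
rank = 4 < 5 unknowns, so there are infinitely many solutions.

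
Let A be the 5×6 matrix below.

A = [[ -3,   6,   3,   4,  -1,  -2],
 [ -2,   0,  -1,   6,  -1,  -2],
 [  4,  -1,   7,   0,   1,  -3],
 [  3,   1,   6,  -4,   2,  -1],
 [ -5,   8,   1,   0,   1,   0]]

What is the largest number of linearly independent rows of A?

Row reduce to echelon form.
R2 ← R2 − (2/3)·R1: [0, -4, -3, 10/3, -1/3, -2/3]
R3 ← R3 + (4/3)·R1: [0, 7, 11, 16/3, -1/3, -17/3]
R4 ← R4 + R1: [0, 7, 9, 0, 1, -3]
R5 ← R5 − (5/3)·R1: [0, -2, -4, -20/3, 8/3, 10/3]
R3 ← R3 + (7/4)·R2: [0, 0, 23/4, 67/6, -11/12, -41/6]
R4 ← R4 + (7/4)·R2: [0, 0, 15/4, 35/6, 5/12, -25/6]
R5 ← R5 − (1/2)·R2: [0, 0, -5/2, -25/3, 17/6, 11/3]
R4 ← R4 − (15/23)·R3: [0, 0, 0, -100/69, 70/69, 20/69]
R5 ← R5 + (10/23)·R3: [0, 0, 0, -80/23, 56/23, 16/23]
R5 ← R5 − (12/5)·R4: [0, 0, 0, 0, 0, 0]
Echelon form has 4 nonzero rows, so rank(A) = 4.
The rank gives the maximum number of linearly independent rows: 4.

4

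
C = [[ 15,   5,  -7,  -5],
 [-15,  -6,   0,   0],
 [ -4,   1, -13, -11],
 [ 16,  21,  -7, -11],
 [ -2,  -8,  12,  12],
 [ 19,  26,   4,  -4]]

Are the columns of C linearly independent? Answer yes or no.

no

Row reduce C to echelon form.
R2 ← R2 + R1: [0, -1, -7, -5]
R3 ← R3 + (4/15)·R1: [0, 7/3, -223/15, -37/3]
R4 ← R4 − (16/15)·R1: [0, 47/3, 7/15, -17/3]
R5 ← R5 + (2/15)·R1: [0, -22/3, 166/15, 34/3]
R6 ← R6 − (19/15)·R1: [0, 59/3, 193/15, 7/3]
R3 ← R3 + (7/3)·R2: [0, 0, -156/5, -24]
R4 ← R4 + (47/3)·R2: [0, 0, -546/5, -84]
R5 ← R5 − (22/3)·R2: [0, 0, 312/5, 48]
R6 ← R6 + (59/3)·R2: [0, 0, -624/5, -96]
R4 ← R4 − (7/2)·R3: [0, 0, 0, 0]
R5 ← R5 + (2)·R3: [0, 0, 0, 0]
R6 ← R6 − (4)·R3: [0, 0, 0, 0]
3 pivots among 4 columns.
Only 3 < 4 pivot columns, so the columns are linearly dependent.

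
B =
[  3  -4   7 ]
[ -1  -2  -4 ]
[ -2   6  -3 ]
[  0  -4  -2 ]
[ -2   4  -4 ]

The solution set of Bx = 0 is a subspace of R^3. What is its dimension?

Row reduce to echelon form.
R2 ← R2 + (1/3)·R1: [0, -10/3, -5/3]
R3 ← R3 + (2/3)·R1: [0, 10/3, 5/3]
R5 ← R5 + (2/3)·R1: [0, 4/3, 2/3]
R3 ← R3 + R2: [0, 0, 0]
R4 ← R4 − (6/5)·R2: [0, 0, 0]
R5 ← R5 + (2/5)·R2: [0, 0, 0]
2 nonzero rows, so rank(B) = 2.
B has 3 columns; by rank–nullity, nullity = 3 − 2 = 1.

1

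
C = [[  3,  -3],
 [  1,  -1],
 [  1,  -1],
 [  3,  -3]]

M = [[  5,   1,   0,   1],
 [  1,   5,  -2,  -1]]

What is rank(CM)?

First compute CM:
[[ 12, -12,   6,   6],
 [  4,  -4,   2,   2],
 [  4,  -4,   2,   2],
 [ 12, -12,   6,   6]]
Now row reduce the product.
R2 ← R2 − (1/3)·R1: [0, 0, 0, 0]
R3 ← R3 − (1/3)·R1: [0, 0, 0, 0]
R4 ← R4 − R1: [0, 0, 0, 0]
1 nonzero row, so rank(CM) = 1.

1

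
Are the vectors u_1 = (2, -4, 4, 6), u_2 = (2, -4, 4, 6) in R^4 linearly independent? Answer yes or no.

no

Form the matrix with these vectors as rows and row reduce.
R2 ← R2 − R1: [0, 0, 0, 0]
1 nonzero row, so the 2 vectors span a space of dimension 1.
Since 1 < 2, the vectors are linearly dependent.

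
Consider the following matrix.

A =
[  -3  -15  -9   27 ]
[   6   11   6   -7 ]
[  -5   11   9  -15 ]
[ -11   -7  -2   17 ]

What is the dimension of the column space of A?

4

Row reduce to echelon form.
R2 ← R2 + (2)·R1: [0, -19, -12, 47]
R3 ← R3 − (5/3)·R1: [0, 36, 24, -60]
R4 ← R4 − (11/3)·R1: [0, 48, 31, -82]
R3 ← R3 + (36/19)·R2: [0, 0, 24/19, 552/19]
R4 ← R4 + (48/19)·R2: [0, 0, 13/19, 698/19]
R4 ← R4 − (13/24)·R3: [0, 0, 0, 21]
Echelon form has 4 nonzero rows, so rank(A) = 4.
The column space has dimension equal to the rank: 4.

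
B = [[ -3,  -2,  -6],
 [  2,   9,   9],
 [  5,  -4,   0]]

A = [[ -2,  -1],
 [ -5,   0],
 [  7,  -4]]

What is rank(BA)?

2

First compute BA:
[[-26,  27],
 [ 14, -38],
 [ 10,  -5]]
Now row reduce the product.
R2 ← R2 + (7/13)·R1: [0, -305/13]
R3 ← R3 + (5/13)·R1: [0, 70/13]
R3 ← R3 + (14/61)·R2: [0, 0]
2 nonzero rows, so rank(BA) = 2.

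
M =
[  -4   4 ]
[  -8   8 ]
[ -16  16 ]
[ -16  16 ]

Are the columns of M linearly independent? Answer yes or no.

no

Row reduce M to echelon form.
R2 ← R2 − (2)·R1: [0, 0]
R3 ← R3 − (4)·R1: [0, 0]
R4 ← R4 − (4)·R1: [0, 0]
1 pivot among 2 columns.
Only 1 < 2 pivot columns, so the columns are linearly dependent.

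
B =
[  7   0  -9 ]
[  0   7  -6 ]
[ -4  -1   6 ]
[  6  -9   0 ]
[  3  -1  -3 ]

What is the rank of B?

2

Row reduce to echelon form.
R3 ← R3 + (4/7)·R1: [0, -1, 6/7]
R4 ← R4 − (6/7)·R1: [0, -9, 54/7]
R5 ← R5 − (3/7)·R1: [0, -1, 6/7]
R3 ← R3 + (1/7)·R2: [0, 0, 0]
R4 ← R4 + (9/7)·R2: [0, 0, 0]
R5 ← R5 + (1/7)·R2: [0, 0, 0]
Echelon form has 2 nonzero rows, so rank(B) = 2.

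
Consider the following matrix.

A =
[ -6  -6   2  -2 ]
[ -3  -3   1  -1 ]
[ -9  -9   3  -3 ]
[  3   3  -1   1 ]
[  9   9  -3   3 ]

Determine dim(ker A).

3

Row reduce to echelon form.
R2 ← R2 − (1/2)·R1: [0, 0, 0, 0]
R3 ← R3 − (3/2)·R1: [0, 0, 0, 0]
R4 ← R4 + (1/2)·R1: [0, 0, 0, 0]
R5 ← R5 + (3/2)·R1: [0, 0, 0, 0]
1 nonzero row, so rank(A) = 1.
A has 4 columns; by rank–nullity, nullity = 4 − 1 = 3.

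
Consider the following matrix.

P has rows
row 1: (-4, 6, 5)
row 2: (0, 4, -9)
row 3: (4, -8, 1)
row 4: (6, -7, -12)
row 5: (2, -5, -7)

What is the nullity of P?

0

Row reduce to echelon form.
R3 ← R3 + R1: [0, -2, 6]
R4 ← R4 + (3/2)·R1: [0, 2, -9/2]
R5 ← R5 + (1/2)·R1: [0, -2, -9/2]
R3 ← R3 + (1/2)·R2: [0, 0, 3/2]
R4 ← R4 − (1/2)·R2: [0, 0, 0]
R5 ← R5 + (1/2)·R2: [0, 0, -9]
R5 ← R5 + (6)·R3: [0, 0, 0]
3 nonzero rows, so rank(P) = 3.
P has 3 columns; by rank–nullity, nullity = 3 − 3 = 0.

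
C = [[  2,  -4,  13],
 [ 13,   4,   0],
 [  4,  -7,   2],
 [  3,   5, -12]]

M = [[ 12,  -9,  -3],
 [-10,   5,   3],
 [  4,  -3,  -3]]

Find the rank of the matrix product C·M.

First compute CM:
[[116, -77, -57],
 [116, -97, -27],
 [126, -77, -39],
 [-62,  34,  42]]
Now row reduce the product.
R2 ← R2 − R1: [0, -20, 30]
R3 ← R3 − (63/58)·R1: [0, 385/58, 1329/58]
R4 ← R4 + (31/58)·R1: [0, -415/58, 669/58]
R3 ← R3 + (77/232)·R2: [0, 0, 3813/116]
R4 ← R4 − (83/232)·R2: [0, 0, 93/116]
R4 ← R4 − (1/41)·R3: [0, 0, 0]
3 nonzero rows, so rank(CM) = 3.

3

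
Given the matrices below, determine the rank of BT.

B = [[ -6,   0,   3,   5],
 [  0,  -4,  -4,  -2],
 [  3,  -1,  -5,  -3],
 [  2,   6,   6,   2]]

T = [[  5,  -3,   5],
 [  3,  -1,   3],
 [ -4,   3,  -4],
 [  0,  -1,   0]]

First compute BT:
[[-42,  22, -42],
 [  4,  -6,   4],
 [ 32, -20,  32],
 [  4,   4,   4]]
Now row reduce the product.
R2 ← R2 + (2/21)·R1: [0, -82/21, 0]
R3 ← R3 + (16/21)·R1: [0, -68/21, 0]
R4 ← R4 + (2/21)·R1: [0, 128/21, 0]
R3 ← R3 − (34/41)·R2: [0, 0, 0]
R4 ← R4 + (64/41)·R2: [0, 0, 0]
2 nonzero rows, so rank(BT) = 2.

2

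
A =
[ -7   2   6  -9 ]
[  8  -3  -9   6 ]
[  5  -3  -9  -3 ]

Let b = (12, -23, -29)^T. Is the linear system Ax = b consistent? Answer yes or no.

Row reduce the augmented matrix [A | b].
R2 ← R2 + (8/7)·R1: [0, -5/7, -15/7, -30/7, -65/7]
R3 ← R3 + (5/7)·R1: [0, -11/7, -33/7, -66/7, -143/7]
R3 ← R3 − (11/5)·R2: [0, 0, 0, 0, 0]
The echelon form has 2 nonzero rows, and every pivot lies in the first 4 columns, so rank(A) = rank([A|b]) = 2.
The system is consistent.

yes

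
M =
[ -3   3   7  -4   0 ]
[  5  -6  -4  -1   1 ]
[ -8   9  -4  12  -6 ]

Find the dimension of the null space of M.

Row reduce to echelon form.
R2 ← R2 + (5/3)·R1: [0, -1, 23/3, -23/3, 1]
R3 ← R3 − (8/3)·R1: [0, 1, -68/3, 68/3, -6]
R3 ← R3 + R2: [0, 0, -15, 15, -5]
3 nonzero rows, so rank(M) = 3.
M has 5 columns; by rank–nullity, nullity = 5 − 3 = 2.

2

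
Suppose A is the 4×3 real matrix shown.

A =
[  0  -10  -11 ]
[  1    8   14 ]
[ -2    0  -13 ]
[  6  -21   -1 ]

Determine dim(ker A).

Row reduce to echelon form.
Swap R1 ↔ R2
R3 ← R3 + (2)·R1: [0, 16, 15]
R4 ← R4 − (6)·R1: [0, -69, -85]
R3 ← R3 + (8/5)·R2: [0, 0, -13/5]
R4 ← R4 − (69/10)·R2: [0, 0, -91/10]
R4 ← R4 − (7/2)·R3: [0, 0, 0]
3 nonzero rows, so rank(A) = 3.
A has 3 columns; by rank–nullity, nullity = 3 − 3 = 0.

0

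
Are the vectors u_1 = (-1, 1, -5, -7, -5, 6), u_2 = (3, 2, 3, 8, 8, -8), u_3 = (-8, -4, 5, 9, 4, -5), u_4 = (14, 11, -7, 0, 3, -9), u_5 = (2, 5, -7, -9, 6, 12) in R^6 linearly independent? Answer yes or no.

Form the matrix with these vectors as rows and row reduce.
R2 ← R2 + (3)·R1: [0, 5, -12, -13, -7, 10]
R3 ← R3 − (8)·R1: [0, -12, 45, 65, 44, -53]
R4 ← R4 + (14)·R1: [0, 25, -77, -98, -67, 75]
R5 ← R5 + (2)·R1: [0, 7, -17, -23, -4, 24]
R3 ← R3 + (12/5)·R2: [0, 0, 81/5, 169/5, 136/5, -29]
R4 ← R4 − (5)·R2: [0, 0, -17, -33, -32, 25]
R5 ← R5 − (7/5)·R2: [0, 0, -1/5, -24/5, 29/5, 10]
R4 ← R4 + (85/81)·R3: [0, 0, 0, 200/81, -280/81, -440/81]
R5 ← R5 + (1/81)·R3: [0, 0, 0, -355/81, 497/81, 781/81]
R5 ← R5 + (71/40)·R4: [0, 0, 0, 0, 0, 0]
4 nonzero rows, so the 5 vectors span a space of dimension 4.
Since 4 < 5, the vectors are linearly dependent.

no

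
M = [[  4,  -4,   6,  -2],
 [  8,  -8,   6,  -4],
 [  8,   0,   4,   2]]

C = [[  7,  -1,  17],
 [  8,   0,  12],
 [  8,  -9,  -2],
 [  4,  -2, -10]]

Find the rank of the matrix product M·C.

3

First compute MC:
[[ 36, -54,  28],
 [ 24, -54,  68],
 [ 96, -48, 108]]
Now row reduce the product.
R2 ← R2 − (2/3)·R1: [0, -18, 148/3]
R3 ← R3 − (8/3)·R1: [0, 96, 100/3]
R3 ← R3 + (16/3)·R2: [0, 0, 2668/9]
3 nonzero rows, so rank(MC) = 3.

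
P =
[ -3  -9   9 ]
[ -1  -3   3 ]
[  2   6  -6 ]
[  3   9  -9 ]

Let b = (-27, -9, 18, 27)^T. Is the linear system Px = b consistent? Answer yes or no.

yes

Row reduce the augmented matrix [P | b].
R2 ← R2 − (1/3)·R1: [0, 0, 0, 0]
R3 ← R3 + (2/3)·R1: [0, 0, 0, 0]
R4 ← R4 + R1: [0, 0, 0, 0]
The echelon form has 1 nonzero rows, and every pivot lies in the first 3 columns, so rank(P) = rank([P|b]) = 1.
The system is consistent.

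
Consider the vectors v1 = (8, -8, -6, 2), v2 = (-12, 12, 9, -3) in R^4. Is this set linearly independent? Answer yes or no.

no

Form the matrix with these vectors as rows and row reduce.
R2 ← R2 + (3/2)·R1: [0, 0, 0, 0]
1 nonzero row, so the 2 vectors span a space of dimension 1.
Since 1 < 2, the vectors are linearly dependent.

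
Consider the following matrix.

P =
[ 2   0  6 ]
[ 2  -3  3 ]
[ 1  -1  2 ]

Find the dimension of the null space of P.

Row reduce to echelon form.
R2 ← R2 − R1: [0, -3, -3]
R3 ← R3 − (1/2)·R1: [0, -1, -1]
R3 ← R3 − (1/3)·R2: [0, 0, 0]
2 nonzero rows, so rank(P) = 2.
P has 3 columns; by rank–nullity, nullity = 3 − 2 = 1.

1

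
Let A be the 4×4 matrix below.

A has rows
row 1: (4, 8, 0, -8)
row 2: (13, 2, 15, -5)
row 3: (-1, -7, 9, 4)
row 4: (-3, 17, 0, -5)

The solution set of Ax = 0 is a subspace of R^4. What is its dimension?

0

Row reduce to echelon form.
R2 ← R2 − (13/4)·R1: [0, -24, 15, 21]
R3 ← R3 + (1/4)·R1: [0, -5, 9, 2]
R4 ← R4 + (3/4)·R1: [0, 23, 0, -11]
R3 ← R3 − (5/24)·R2: [0, 0, 47/8, -19/8]
R4 ← R4 + (23/24)·R2: [0, 0, 115/8, 73/8]
R4 ← R4 − (115/47)·R3: [0, 0, 0, 702/47]
4 nonzero rows, so rank(A) = 4.
A has 4 columns; by rank–nullity, nullity = 4 − 4 = 0.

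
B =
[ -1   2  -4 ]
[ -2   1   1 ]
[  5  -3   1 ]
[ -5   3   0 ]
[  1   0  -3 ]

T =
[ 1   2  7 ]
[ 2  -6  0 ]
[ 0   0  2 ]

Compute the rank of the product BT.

First compute BT:
[[  3, -14, -15],
 [  0, -10, -12],
 [ -1,  28,  37],
 [  1, -28, -35],
 [  1,   2,   1]]
Now row reduce the product.
R3 ← R3 + (1/3)·R1: [0, 70/3, 32]
R4 ← R4 − (1/3)·R1: [0, -70/3, -30]
R5 ← R5 − (1/3)·R1: [0, 20/3, 6]
R3 ← R3 + (7/3)·R2: [0, 0, 4]
R4 ← R4 − (7/3)·R2: [0, 0, -2]
R5 ← R5 + (2/3)·R2: [0, 0, -2]
R4 ← R4 + (1/2)·R3: [0, 0, 0]
R5 ← R5 + (1/2)·R3: [0, 0, 0]
3 nonzero rows, so rank(BT) = 3.

3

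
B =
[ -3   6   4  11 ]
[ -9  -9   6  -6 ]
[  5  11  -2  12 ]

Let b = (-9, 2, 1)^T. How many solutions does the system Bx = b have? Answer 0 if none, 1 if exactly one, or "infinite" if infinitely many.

0

Row reduce the augmented matrix [B | b].
R2 ← R2 − (3)·R1: [0, -27, -6, -39, 29]
R3 ← R3 + (5/3)·R1: [0, 21, 14/3, 91/3, -14]
R3 ← R3 + (7/9)·R2: [0, 0, 0, 0, 77/9]
The echelon form has 3 nonzero rows; the last pivot sits in the augmented column, so rank(B) = 2 but rank([B|b]) = 3.
Since the ranks differ, the system is inconsistent.
It has no solutions.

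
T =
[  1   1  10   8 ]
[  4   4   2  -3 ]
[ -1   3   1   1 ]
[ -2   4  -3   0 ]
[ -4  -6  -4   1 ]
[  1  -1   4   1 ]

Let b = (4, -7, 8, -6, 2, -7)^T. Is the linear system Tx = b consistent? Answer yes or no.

Row reduce the augmented matrix [T | b].
R2 ← R2 − (4)·R1: [0, 0, -38, -35, -23]
R3 ← R3 + R1: [0, 4, 11, 9, 12]
R4 ← R4 + (2)·R1: [0, 6, 17, 16, 2]
R5 ← R5 + (4)·R1: [0, -2, 36, 33, 18]
R6 ← R6 − R1: [0, -2, -6, -7, -11]
Swap R2 ↔ R3
R4 ← R4 − (3/2)·R2: [0, 0, 1/2, 5/2, -16]
R5 ← R5 + (1/2)·R2: [0, 0, 83/2, 75/2, 24]
R6 ← R6 + (1/2)·R2: [0, 0, -1/2, -5/2, -5]
R4 ← R4 + (1/76)·R3: [0, 0, 0, 155/76, -1239/76]
R5 ← R5 + (83/76)·R3: [0, 0, 0, -55/76, -85/76]
R6 ← R6 − (1/76)·R3: [0, 0, 0, -155/76, -357/76]
R5 ← R5 + (11/31)·R4: [0, 0, 0, 0, -214/31]
R6 ← R6 + R4: [0, 0, 0, 0, -21]
R6 ← R6 − (651/214)·R5: [0, 0, 0, 0, 0]
The echelon form has 5 nonzero rows; the last pivot sits in the augmented column, so rank(T) = 4 but rank([T|b]) = 5.
Since the ranks differ, the system is inconsistent.

no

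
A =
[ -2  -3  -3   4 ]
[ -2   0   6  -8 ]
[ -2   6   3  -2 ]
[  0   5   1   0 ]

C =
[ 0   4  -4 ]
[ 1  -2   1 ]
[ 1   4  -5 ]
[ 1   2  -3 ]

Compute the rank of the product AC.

2

First compute AC:
[[ -2,  -6,   8],
 [ -2,   0,   2],
 [  7, -12,   5],
 [  6,  -6,   0]]
Now row reduce the product.
R2 ← R2 − R1: [0, 6, -6]
R3 ← R3 + (7/2)·R1: [0, -33, 33]
R4 ← R4 + (3)·R1: [0, -24, 24]
R3 ← R3 + (11/2)·R2: [0, 0, 0]
R4 ← R4 + (4)·R2: [0, 0, 0]
2 nonzero rows, so rank(AC) = 2.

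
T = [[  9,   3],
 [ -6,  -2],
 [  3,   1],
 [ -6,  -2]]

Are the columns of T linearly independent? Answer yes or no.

Row reduce T to echelon form.
R2 ← R2 + (2/3)·R1: [0, 0]
R3 ← R3 − (1/3)·R1: [0, 0]
R4 ← R4 + (2/3)·R1: [0, 0]
1 pivot among 2 columns.
Only 1 < 2 pivot columns, so the columns are linearly dependent.

no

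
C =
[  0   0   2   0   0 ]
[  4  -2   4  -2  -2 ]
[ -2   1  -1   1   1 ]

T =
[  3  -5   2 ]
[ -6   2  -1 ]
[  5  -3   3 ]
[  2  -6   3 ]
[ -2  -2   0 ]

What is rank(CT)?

2

First compute CT:
[[ 10,  -6,   6],
 [ 44, -20,  16],
 [-17,   7,  -5]]
Now row reduce the product.
R2 ← R2 − (22/5)·R1: [0, 32/5, -52/5]
R3 ← R3 + (17/10)·R1: [0, -16/5, 26/5]
R3 ← R3 + (1/2)·R2: [0, 0, 0]
2 nonzero rows, so rank(CT) = 2.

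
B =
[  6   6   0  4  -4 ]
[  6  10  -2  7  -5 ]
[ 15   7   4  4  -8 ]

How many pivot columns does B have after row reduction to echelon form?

2

Row reduce to echelon form.
R2 ← R2 − R1: [0, 4, -2, 3, -1]
R3 ← R3 − (5/2)·R1: [0, -8, 4, -6, 2]
R3 ← R3 + (2)·R2: [0, 0, 0, 0, 0]
Echelon form has 2 nonzero rows, so rank(B) = 2.
Each nonzero row contributes one pivot column: 2 pivot columns.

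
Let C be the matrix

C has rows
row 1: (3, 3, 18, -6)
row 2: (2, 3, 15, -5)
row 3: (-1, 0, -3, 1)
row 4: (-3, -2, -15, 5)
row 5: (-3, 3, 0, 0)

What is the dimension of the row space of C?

2

Row reduce to echelon form.
R2 ← R2 − (2/3)·R1: [0, 1, 3, -1]
R3 ← R3 + (1/3)·R1: [0, 1, 3, -1]
R4 ← R4 + R1: [0, 1, 3, -1]
R5 ← R5 + R1: [0, 6, 18, -6]
R3 ← R3 − R2: [0, 0, 0, 0]
R4 ← R4 − R2: [0, 0, 0, 0]
R5 ← R5 − (6)·R2: [0, 0, 0, 0]
Echelon form has 2 nonzero rows, so rank(C) = 2.
The row space has dimension equal to the rank: 2.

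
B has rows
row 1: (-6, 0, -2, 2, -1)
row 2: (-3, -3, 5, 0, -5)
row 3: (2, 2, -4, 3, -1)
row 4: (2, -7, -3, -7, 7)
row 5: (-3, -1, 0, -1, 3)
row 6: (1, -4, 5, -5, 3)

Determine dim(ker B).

Row reduce to echelon form.
R2 ← R2 − (1/2)·R1: [0, -3, 6, -1, -9/2]
R3 ← R3 + (1/3)·R1: [0, 2, -14/3, 11/3, -4/3]
R4 ← R4 + (1/3)·R1: [0, -7, -11/3, -19/3, 20/3]
R5 ← R5 − (1/2)·R1: [0, -1, 1, -2, 7/2]
R6 ← R6 + (1/6)·R1: [0, -4, 14/3, -14/3, 17/6]
R3 ← R3 + (2/3)·R2: [0, 0, -2/3, 3, -13/3]
R4 ← R4 − (7/3)·R2: [0, 0, -53/3, -4, 103/6]
R5 ← R5 − (1/3)·R2: [0, 0, -1, -5/3, 5]
R6 ← R6 − (4/3)·R2: [0, 0, -10/3, -10/3, 53/6]
R4 ← R4 − (53/2)·R3: [0, 0, 0, -167/2, 132]
R5 ← R5 − (3/2)·R3: [0, 0, 0, -37/6, 23/2]
R6 ← R6 − (5)·R3: [0, 0, 0, -55/3, 61/2]
R5 ← R5 − (37/501)·R4: [0, 0, 0, 0, 585/334]
R6 ← R6 − (110/501)·R4: [0, 0, 0, 0, 507/334]
R6 ← R6 − (13/15)·R5: [0, 0, 0, 0, 0]
5 nonzero rows, so rank(B) = 5.
B has 5 columns; by rank–nullity, nullity = 5 − 5 = 0.

0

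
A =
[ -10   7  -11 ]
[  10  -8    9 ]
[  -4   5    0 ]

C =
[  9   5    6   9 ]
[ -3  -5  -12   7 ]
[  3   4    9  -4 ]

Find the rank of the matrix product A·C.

2

First compute AC:
[[-144, -129, -243,   3],
 [141, 126, 237,  -2],
 [-51, -45, -84,  -1]]
Now row reduce the product.
R2 ← R2 + (47/48)·R1: [0, -5/16, -15/16, 15/16]
R3 ← R3 − (17/48)·R1: [0, 11/16, 33/16, -33/16]
R3 ← R3 + (11/5)·R2: [0, 0, 0, 0]
2 nonzero rows, so rank(AC) = 2.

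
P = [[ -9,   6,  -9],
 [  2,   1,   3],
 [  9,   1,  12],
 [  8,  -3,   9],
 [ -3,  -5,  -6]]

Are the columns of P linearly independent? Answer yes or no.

Row reduce P to echelon form.
R2 ← R2 + (2/9)·R1: [0, 7/3, 1]
R3 ← R3 + R1: [0, 7, 3]
R4 ← R4 + (8/9)·R1: [0, 7/3, 1]
R5 ← R5 − (1/3)·R1: [0, -7, -3]
R3 ← R3 − (3)·R2: [0, 0, 0]
R4 ← R4 − R2: [0, 0, 0]
R5 ← R5 + (3)·R2: [0, 0, 0]
2 pivots among 3 columns.
Only 2 < 3 pivot columns, so the columns are linearly dependent.

no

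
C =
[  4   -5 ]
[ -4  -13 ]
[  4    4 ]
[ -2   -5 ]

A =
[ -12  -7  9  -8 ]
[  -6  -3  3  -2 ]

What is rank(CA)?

2

First compute CA:
[[-18, -13,  21, -22],
 [126,  67, -75,  58],
 [-72, -40,  48, -40],
 [ 54,  29, -33,  26]]
Now row reduce the product.
R2 ← R2 + (7)·R1: [0, -24, 72, -96]
R3 ← R3 − (4)·R1: [0, 12, -36, 48]
R4 ← R4 + (3)·R1: [0, -10, 30, -40]
R3 ← R3 + (1/2)·R2: [0, 0, 0, 0]
R4 ← R4 − (5/12)·R2: [0, 0, 0, 0]
2 nonzero rows, so rank(CA) = 2.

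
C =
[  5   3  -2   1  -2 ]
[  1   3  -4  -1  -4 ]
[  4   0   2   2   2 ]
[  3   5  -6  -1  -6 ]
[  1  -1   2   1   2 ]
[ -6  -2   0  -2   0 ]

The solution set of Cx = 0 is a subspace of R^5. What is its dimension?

3

Row reduce to echelon form.
R2 ← R2 − (1/5)·R1: [0, 12/5, -18/5, -6/5, -18/5]
R3 ← R3 − (4/5)·R1: [0, -12/5, 18/5, 6/5, 18/5]
R4 ← R4 − (3/5)·R1: [0, 16/5, -24/5, -8/5, -24/5]
R5 ← R5 − (1/5)·R1: [0, -8/5, 12/5, 4/5, 12/5]
R6 ← R6 + (6/5)·R1: [0, 8/5, -12/5, -4/5, -12/5]
R3 ← R3 + R2: [0, 0, 0, 0, 0]
R4 ← R4 − (4/3)·R2: [0, 0, 0, 0, 0]
R5 ← R5 + (2/3)·R2: [0, 0, 0, 0, 0]
R6 ← R6 − (2/3)·R2: [0, 0, 0, 0, 0]
2 nonzero rows, so rank(C) = 2.
C has 5 columns; by rank–nullity, nullity = 5 − 2 = 3.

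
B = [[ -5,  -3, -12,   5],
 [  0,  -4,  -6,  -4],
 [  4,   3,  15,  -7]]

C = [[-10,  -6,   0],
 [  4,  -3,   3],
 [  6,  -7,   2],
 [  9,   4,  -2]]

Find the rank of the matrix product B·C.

First compute BC:
[[ 11, 143, -43],
 [-88,  38, -16],
 [ -1, -166,  53]]
Now row reduce the product.
R2 ← R2 + (8)·R1: [0, 1182, -360]
R3 ← R3 + (1/11)·R1: [0, -153, 540/11]
R3 ← R3 + (51/394)·R2: [0, 0, 5400/2167]
3 nonzero rows, so rank(BC) = 3.

3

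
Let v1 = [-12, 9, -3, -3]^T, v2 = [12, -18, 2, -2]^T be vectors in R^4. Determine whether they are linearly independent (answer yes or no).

Form the matrix with these vectors as rows and row reduce.
R2 ← R2 + R1: [0, -9, -1, -5]
2 nonzero rows, so the 2 vectors span a space of dimension 2.
Since 2 = 2, the vectors are linearly independent.

yes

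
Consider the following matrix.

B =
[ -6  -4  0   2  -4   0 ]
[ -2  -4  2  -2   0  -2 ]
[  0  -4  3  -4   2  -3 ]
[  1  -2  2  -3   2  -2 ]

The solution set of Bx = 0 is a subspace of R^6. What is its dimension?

4

Row reduce to echelon form.
R2 ← R2 − (1/3)·R1: [0, -8/3, 2, -8/3, 4/3, -2]
R4 ← R4 + (1/6)·R1: [0, -8/3, 2, -8/3, 4/3, -2]
R3 ← R3 − (3/2)·R2: [0, 0, 0, 0, 0, 0]
R4 ← R4 − R2: [0, 0, 0, 0, 0, 0]
2 nonzero rows, so rank(B) = 2.
B has 6 columns; by rank–nullity, nullity = 6 − 2 = 4.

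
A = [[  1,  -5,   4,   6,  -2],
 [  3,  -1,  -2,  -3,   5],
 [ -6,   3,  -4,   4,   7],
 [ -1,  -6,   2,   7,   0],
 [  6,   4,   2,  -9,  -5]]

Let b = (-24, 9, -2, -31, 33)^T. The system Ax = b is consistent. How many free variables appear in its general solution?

Row reduce the augmented matrix [A | b].
R2 ← R2 − (3)·R1: [0, 14, -14, -21, 11, 81]
R3 ← R3 + (6)·R1: [0, -27, 20, 40, -5, -146]
R4 ← R4 + R1: [0, -11, 6, 13, -2, -55]
R5 ← R5 − (6)·R1: [0, 34, -22, -45, 7, 177]
R3 ← R3 + (27/14)·R2: [0, 0, -7, -1/2, 227/14, 143/14]
R4 ← R4 + (11/14)·R2: [0, 0, -5, -7/2, 93/14, 121/14]
R5 ← R5 − (17/7)·R2: [0, 0, 12, 6, -138/7, -138/7]
R4 ← R4 − (5/7)·R3: [0, 0, 0, -22/7, -242/49, 66/49]
R5 ← R5 + (12/7)·R3: [0, 0, 0, 36/7, 396/49, -108/49]
R5 ← R5 + (18/11)·R4: [0, 0, 0, 0, 0, 0]
The echelon form has 4 nonzero rows, and every pivot lies in the first 5 columns, so rank(A) = rank([A|b]) = 4.
The system is consistent.
Free variables = (unknowns) − (rank) = 5 − 4 = 1.

1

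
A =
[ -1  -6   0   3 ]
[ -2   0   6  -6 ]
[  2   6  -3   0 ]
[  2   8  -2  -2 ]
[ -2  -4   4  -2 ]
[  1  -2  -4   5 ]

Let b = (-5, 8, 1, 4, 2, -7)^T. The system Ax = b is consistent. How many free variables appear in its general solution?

Row reduce the augmented matrix [A | b].
R2 ← R2 − (2)·R1: [0, 12, 6, -12, 18]
R3 ← R3 + (2)·R1: [0, -6, -3, 6, -9]
R4 ← R4 + (2)·R1: [0, -4, -2, 4, -6]
R5 ← R5 − (2)·R1: [0, 8, 4, -8, 12]
R6 ← R6 + R1: [0, -8, -4, 8, -12]
R3 ← R3 + (1/2)·R2: [0, 0, 0, 0, 0]
R4 ← R4 + (1/3)·R2: [0, 0, 0, 0, 0]
R5 ← R5 − (2/3)·R2: [0, 0, 0, 0, 0]
R6 ← R6 + (2/3)·R2: [0, 0, 0, 0, 0]
The echelon form has 2 nonzero rows, and every pivot lies in the first 4 columns, so rank(A) = rank([A|b]) = 2.
The system is consistent.
Free variables = (unknowns) − (rank) = 4 − 2 = 2.

2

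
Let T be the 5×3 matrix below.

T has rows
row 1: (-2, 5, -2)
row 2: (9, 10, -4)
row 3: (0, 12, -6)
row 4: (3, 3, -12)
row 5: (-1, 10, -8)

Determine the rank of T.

Row reduce to echelon form.
R2 ← R2 + (9/2)·R1: [0, 65/2, -13]
R4 ← R4 + (3/2)·R1: [0, 21/2, -15]
R5 ← R5 − (1/2)·R1: [0, 15/2, -7]
R3 ← R3 − (24/65)·R2: [0, 0, -6/5]
R4 ← R4 − (21/65)·R2: [0, 0, -54/5]
R5 ← R5 − (3/13)·R2: [0, 0, -4]
R4 ← R4 − (9)·R3: [0, 0, 0]
R5 ← R5 − (10/3)·R3: [0, 0, 0]
Echelon form has 3 nonzero rows, so rank(T) = 3.

3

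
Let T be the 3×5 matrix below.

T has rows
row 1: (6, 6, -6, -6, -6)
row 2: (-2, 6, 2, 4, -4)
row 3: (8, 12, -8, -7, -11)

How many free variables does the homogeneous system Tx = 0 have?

3

Row reduce to echelon form.
R2 ← R2 + (1/3)·R1: [0, 8, 0, 2, -6]
R3 ← R3 − (4/3)·R1: [0, 4, 0, 1, -3]
R3 ← R3 − (1/2)·R2: [0, 0, 0, 0, 0]
2 nonzero rows, so rank(T) = 2.
T has 5 columns; by rank–nullity, nullity = 5 − 2 = 3.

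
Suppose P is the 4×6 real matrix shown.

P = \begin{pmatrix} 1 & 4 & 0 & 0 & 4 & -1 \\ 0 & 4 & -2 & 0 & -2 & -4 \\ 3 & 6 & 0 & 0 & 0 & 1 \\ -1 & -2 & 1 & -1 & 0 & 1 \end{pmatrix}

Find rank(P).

4

Row reduce to echelon form.
R3 ← R3 − (3)·R1: [0, -6, 0, 0, -12, 4]
R4 ← R4 + R1: [0, 2, 1, -1, 4, 0]
R3 ← R3 + (3/2)·R2: [0, 0, -3, 0, -15, -2]
R4 ← R4 − (1/2)·R2: [0, 0, 2, -1, 5, 2]
R4 ← R4 + (2/3)·R3: [0, 0, 0, -1, -5, 2/3]
Echelon form has 4 nonzero rows, so rank(P) = 4.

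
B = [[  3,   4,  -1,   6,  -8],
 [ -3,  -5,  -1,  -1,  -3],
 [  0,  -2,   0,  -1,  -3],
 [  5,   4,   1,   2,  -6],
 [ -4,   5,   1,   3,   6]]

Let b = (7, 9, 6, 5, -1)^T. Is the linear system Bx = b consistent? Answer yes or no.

Row reduce the augmented matrix [B | b].
R2 ← R2 + R1: [0, -1, -2, 5, -11, 16]
R4 ← R4 − (5/3)·R1: [0, -8/3, 8/3, -8, 22/3, -20/3]
R5 ← R5 + (4/3)·R1: [0, 31/3, -1/3, 11, -14/3, 25/3]
R3 ← R3 − (2)·R2: [0, 0, 4, -11, 19, -26]
R4 ← R4 − (8/3)·R2: [0, 0, 8, -64/3, 110/3, -148/3]
R5 ← R5 + (31/3)·R2: [0, 0, -21, 188/3, -355/3, 521/3]
R4 ← R4 − (2)·R3: [0, 0, 0, 2/3, -4/3, 8/3]
R5 ← R5 + (21/4)·R3: [0, 0, 0, 59/12, -223/12, 223/6]
R5 ← R5 − (59/8)·R4: [0, 0, 0, 0, -35/4, 35/2]
The echelon form has 5 nonzero rows, and every pivot lies in the first 5 columns, so rank(B) = rank([B|b]) = 5.
The system is consistent.

yes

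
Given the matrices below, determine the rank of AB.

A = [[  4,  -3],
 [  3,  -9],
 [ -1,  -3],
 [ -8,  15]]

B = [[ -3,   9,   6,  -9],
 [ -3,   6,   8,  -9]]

2

First compute AB:
[[ -3,  18,   0,  -9],
 [ 18, -27, -54,  54],
 [ 12, -27, -30,  36],
 [-21,  18,  72, -63]]
Now row reduce the product.
R2 ← R2 + (6)·R1: [0, 81, -54, 0]
R3 ← R3 + (4)·R1: [0, 45, -30, 0]
R4 ← R4 − (7)·R1: [0, -108, 72, 0]
R3 ← R3 − (5/9)·R2: [0, 0, 0, 0]
R4 ← R4 + (4/3)·R2: [0, 0, 0, 0]
2 nonzero rows, so rank(AB) = 2.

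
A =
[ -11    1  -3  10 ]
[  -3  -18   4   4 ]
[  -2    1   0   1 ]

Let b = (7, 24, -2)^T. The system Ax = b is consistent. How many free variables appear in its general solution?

1

Row reduce the augmented matrix [A | b].
R2 ← R2 − (3/11)·R1: [0, -201/11, 53/11, 14/11, 243/11]
R3 ← R3 − (2/11)·R1: [0, 9/11, 6/11, -9/11, -36/11]
R3 ← R3 + (3/67)·R2: [0, 0, 51/67, -51/67, -153/67]
The echelon form has 3 nonzero rows, and every pivot lies in the first 4 columns, so rank(A) = rank([A|b]) = 3.
The system is consistent.
Free variables = (unknowns) − (rank) = 4 − 3 = 1.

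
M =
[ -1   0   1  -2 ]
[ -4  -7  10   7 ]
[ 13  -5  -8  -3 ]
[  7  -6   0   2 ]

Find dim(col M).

Row reduce to echelon form.
R2 ← R2 − (4)·R1: [0, -7, 6, 15]
R3 ← R3 + (13)·R1: [0, -5, 5, -29]
R4 ← R4 + (7)·R1: [0, -6, 7, -12]
R3 ← R3 − (5/7)·R2: [0, 0, 5/7, -278/7]
R4 ← R4 − (6/7)·R2: [0, 0, 13/7, -174/7]
R4 ← R4 − (13/5)·R3: [0, 0, 0, 392/5]
Echelon form has 4 nonzero rows, so rank(M) = 4.
The column space has dimension equal to the rank: 4.

4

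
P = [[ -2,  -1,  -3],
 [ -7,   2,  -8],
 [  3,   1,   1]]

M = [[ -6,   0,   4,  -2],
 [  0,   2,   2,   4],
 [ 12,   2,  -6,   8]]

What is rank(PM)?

First compute PM:
[[-24,  -8,   8, -24],
 [-54, -12,  24, -42],
 [ -6,   4,   8,   6]]
Now row reduce the product.
R2 ← R2 − (9/4)·R1: [0, 6, 6, 12]
R3 ← R3 − (1/4)·R1: [0, 6, 6, 12]
R3 ← R3 − R2: [0, 0, 0, 0]
2 nonzero rows, so rank(PM) = 2.

2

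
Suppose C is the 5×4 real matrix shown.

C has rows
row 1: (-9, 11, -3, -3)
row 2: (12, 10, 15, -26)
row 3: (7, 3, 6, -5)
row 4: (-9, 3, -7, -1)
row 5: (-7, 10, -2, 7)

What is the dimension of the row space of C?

Row reduce to echelon form.
R2 ← R2 + (4/3)·R1: [0, 74/3, 11, -30]
R3 ← R3 + (7/9)·R1: [0, 104/9, 11/3, -22/3]
R4 ← R4 − R1: [0, -8, -4, 2]
R5 ← R5 − (7/9)·R1: [0, 13/9, 1/3, 28/3]
R3 ← R3 − (52/111)·R2: [0, 0, -55/37, 746/111]
R4 ← R4 + (12/37)·R2: [0, 0, -16/37, -286/37]
R5 ← R5 − (13/222)·R2: [0, 0, -23/74, 1231/111]
R4 ← R4 − (16/55)·R3: [0, 0, 0, -1598/165]
R5 ← R5 − (23/110)·R3: [0, 0, 0, 1598/165]
R5 ← R5 + R4: [0, 0, 0, 0]
Echelon form has 4 nonzero rows, so rank(C) = 4.
The row space has dimension equal to the rank: 4.

4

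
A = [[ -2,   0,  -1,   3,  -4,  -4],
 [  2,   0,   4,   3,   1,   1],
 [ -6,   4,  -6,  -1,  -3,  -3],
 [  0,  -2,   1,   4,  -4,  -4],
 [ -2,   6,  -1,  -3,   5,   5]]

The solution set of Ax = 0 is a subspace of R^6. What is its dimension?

Row reduce to echelon form.
R2 ← R2 + R1: [0, 0, 3, 6, -3, -3]
R3 ← R3 − (3)·R1: [0, 4, -3, -10, 9, 9]
R5 ← R5 − R1: [0, 6, 0, -6, 9, 9]
Swap R2 ↔ R3
R4 ← R4 + (1/2)·R2: [0, 0, -1/2, -1, 1/2, 1/2]
R5 ← R5 − (3/2)·R2: [0, 0, 9/2, 9, -9/2, -9/2]
R4 ← R4 + (1/6)·R3: [0, 0, 0, 0, 0, 0]
R5 ← R5 − (3/2)·R3: [0, 0, 0, 0, 0, 0]
3 nonzero rows, so rank(A) = 3.
A has 6 columns; by rank–nullity, nullity = 6 − 3 = 3.

3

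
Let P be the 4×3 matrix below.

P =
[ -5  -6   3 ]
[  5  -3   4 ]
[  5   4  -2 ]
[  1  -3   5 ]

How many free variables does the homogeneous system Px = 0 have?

0

Row reduce to echelon form.
R2 ← R2 + R1: [0, -9, 7]
R3 ← R3 + R1: [0, -2, 1]
R4 ← R4 + (1/5)·R1: [0, -21/5, 28/5]
R3 ← R3 − (2/9)·R2: [0, 0, -5/9]
R4 ← R4 − (7/15)·R2: [0, 0, 7/3]
R4 ← R4 + (21/5)·R3: [0, 0, 0]
3 nonzero rows, so rank(P) = 3.
P has 3 columns; by rank–nullity, nullity = 3 − 3 = 0.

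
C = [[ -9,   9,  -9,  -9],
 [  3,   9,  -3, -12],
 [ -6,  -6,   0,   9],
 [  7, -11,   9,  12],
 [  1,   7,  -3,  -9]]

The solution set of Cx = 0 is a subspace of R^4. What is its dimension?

2

Row reduce to echelon form.
R2 ← R2 + (1/3)·R1: [0, 12, -6, -15]
R3 ← R3 − (2/3)·R1: [0, -12, 6, 15]
R4 ← R4 + (7/9)·R1: [0, -4, 2, 5]
R5 ← R5 + (1/9)·R1: [0, 8, -4, -10]
R3 ← R3 + R2: [0, 0, 0, 0]
R4 ← R4 + (1/3)·R2: [0, 0, 0, 0]
R5 ← R5 − (2/3)·R2: [0, 0, 0, 0]
2 nonzero rows, so rank(C) = 2.
C has 4 columns; by rank–nullity, nullity = 4 − 2 = 2.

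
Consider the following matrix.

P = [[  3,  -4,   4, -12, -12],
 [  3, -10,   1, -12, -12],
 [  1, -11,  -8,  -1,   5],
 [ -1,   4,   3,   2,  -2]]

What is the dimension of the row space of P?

3

Row reduce to echelon form.
R2 ← R2 − R1: [0, -6, -3, 0, 0]
R3 ← R3 − (1/3)·R1: [0, -29/3, -28/3, 3, 9]
R4 ← R4 + (1/3)·R1: [0, 8/3, 13/3, -2, -6]
R3 ← R3 − (29/18)·R2: [0, 0, -9/2, 3, 9]
R4 ← R4 + (4/9)·R2: [0, 0, 3, -2, -6]
R4 ← R4 + (2/3)·R3: [0, 0, 0, 0, 0]
Echelon form has 3 nonzero rows, so rank(P) = 3.
The row space has dimension equal to the rank: 3.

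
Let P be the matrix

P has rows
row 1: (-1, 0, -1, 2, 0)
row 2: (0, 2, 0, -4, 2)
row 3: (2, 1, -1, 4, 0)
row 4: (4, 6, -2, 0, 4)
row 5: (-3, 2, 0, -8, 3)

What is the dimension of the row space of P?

Row reduce to echelon form.
R3 ← R3 + (2)·R1: [0, 1, -3, 8, 0]
R4 ← R4 + (4)·R1: [0, 6, -6, 8, 4]
R5 ← R5 − (3)·R1: [0, 2, 3, -14, 3]
R3 ← R3 − (1/2)·R2: [0, 0, -3, 10, -1]
R4 ← R4 − (3)·R2: [0, 0, -6, 20, -2]
R5 ← R5 − R2: [0, 0, 3, -10, 1]
R4 ← R4 − (2)·R3: [0, 0, 0, 0, 0]
R5 ← R5 + R3: [0, 0, 0, 0, 0]
Echelon form has 3 nonzero rows, so rank(P) = 3.
The row space has dimension equal to the rank: 3.

3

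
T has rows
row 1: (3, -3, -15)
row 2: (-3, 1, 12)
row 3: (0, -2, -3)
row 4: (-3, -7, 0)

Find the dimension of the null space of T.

1

Row reduce to echelon form.
R2 ← R2 + R1: [0, -2, -3]
R4 ← R4 + R1: [0, -10, -15]
R3 ← R3 − R2: [0, 0, 0]
R4 ← R4 − (5)·R2: [0, 0, 0]
2 nonzero rows, so rank(T) = 2.
T has 3 columns; by rank–nullity, nullity = 3 − 2 = 1.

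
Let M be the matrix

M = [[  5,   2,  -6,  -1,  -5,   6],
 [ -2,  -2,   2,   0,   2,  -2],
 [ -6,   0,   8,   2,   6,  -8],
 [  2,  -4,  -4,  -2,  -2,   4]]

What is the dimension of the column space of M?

Row reduce to echelon form.
R2 ← R2 + (2/5)·R1: [0, -6/5, -2/5, -2/5, 0, 2/5]
R3 ← R3 + (6/5)·R1: [0, 12/5, 4/5, 4/5, 0, -4/5]
R4 ← R4 − (2/5)·R1: [0, -24/5, -8/5, -8/5, 0, 8/5]
R3 ← R3 + (2)·R2: [0, 0, 0, 0, 0, 0]
R4 ← R4 − (4)·R2: [0, 0, 0, 0, 0, 0]
Echelon form has 2 nonzero rows, so rank(M) = 2.
The column space has dimension equal to the rank: 2.

2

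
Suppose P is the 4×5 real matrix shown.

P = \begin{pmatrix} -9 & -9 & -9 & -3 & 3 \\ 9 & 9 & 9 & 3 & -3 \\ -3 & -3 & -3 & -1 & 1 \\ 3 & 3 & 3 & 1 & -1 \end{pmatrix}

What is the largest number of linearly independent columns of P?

Row reduce to echelon form.
R2 ← R2 + R1: [0, 0, 0, 0, 0]
R3 ← R3 − (1/3)·R1: [0, 0, 0, 0, 0]
R4 ← R4 + (1/3)·R1: [0, 0, 0, 0, 0]
Echelon form has 1 nonzero row, so rank(P) = 1.
The rank gives the maximum number of linearly independent columns: 1.

1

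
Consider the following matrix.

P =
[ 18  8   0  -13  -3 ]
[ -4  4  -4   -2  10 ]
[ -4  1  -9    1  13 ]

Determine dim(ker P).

Row reduce to echelon form.
R2 ← R2 + (2/9)·R1: [0, 52/9, -4, -44/9, 28/3]
R3 ← R3 + (2/9)·R1: [0, 25/9, -9, -17/9, 37/3]
R3 ← R3 − (25/52)·R2: [0, 0, -92/13, 6/13, 102/13]
3 nonzero rows, so rank(P) = 3.
P has 5 columns; by rank–nullity, nullity = 5 − 3 = 2.

2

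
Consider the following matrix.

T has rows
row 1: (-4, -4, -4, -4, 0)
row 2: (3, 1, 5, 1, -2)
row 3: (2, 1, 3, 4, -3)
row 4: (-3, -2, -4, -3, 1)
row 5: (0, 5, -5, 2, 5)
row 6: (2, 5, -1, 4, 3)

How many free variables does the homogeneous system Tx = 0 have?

Row reduce to echelon form.
R2 ← R2 + (3/4)·R1: [0, -2, 2, -2, -2]
R3 ← R3 + (1/2)·R1: [0, -1, 1, 2, -3]
R4 ← R4 − (3/4)·R1: [0, 1, -1, 0, 1]
R6 ← R6 + (1/2)·R1: [0, 3, -3, 2, 3]
R3 ← R3 − (1/2)·R2: [0, 0, 0, 3, -2]
R4 ← R4 + (1/2)·R2: [0, 0, 0, -1, 0]
R5 ← R5 + (5/2)·R2: [0, 0, 0, -3, 0]
R6 ← R6 + (3/2)·R2: [0, 0, 0, -1, 0]
R4 ← R4 + (1/3)·R3: [0, 0, 0, 0, -2/3]
R5 ← R5 + R3: [0, 0, 0, 0, -2]
R6 ← R6 + (1/3)·R3: [0, 0, 0, 0, -2/3]
R5 ← R5 − (3)·R4: [0, 0, 0, 0, 0]
R6 ← R6 − R4: [0, 0, 0, 0, 0]
4 nonzero rows, so rank(T) = 4.
T has 5 columns; by rank–nullity, nullity = 5 − 4 = 1.

1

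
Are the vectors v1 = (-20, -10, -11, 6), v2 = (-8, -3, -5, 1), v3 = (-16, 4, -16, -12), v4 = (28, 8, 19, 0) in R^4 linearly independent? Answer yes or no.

no

Form the matrix with these vectors as rows and row reduce.
R2 ← R2 − (2/5)·R1: [0, 1, -3/5, -7/5]
R3 ← R3 − (4/5)·R1: [0, 12, -36/5, -84/5]
R4 ← R4 + (7/5)·R1: [0, -6, 18/5, 42/5]
R3 ← R3 − (12)·R2: [0, 0, 0, 0]
R4 ← R4 + (6)·R2: [0, 0, 0, 0]
2 nonzero rows, so the 4 vectors span a space of dimension 2.
Since 2 < 4, the vectors are linearly dependent.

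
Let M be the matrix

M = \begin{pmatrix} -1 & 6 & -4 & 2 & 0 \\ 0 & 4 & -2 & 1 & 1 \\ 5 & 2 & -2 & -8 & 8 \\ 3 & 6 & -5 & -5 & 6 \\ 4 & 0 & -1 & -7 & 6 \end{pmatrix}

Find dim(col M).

Row reduce to echelon form.
R3 ← R3 + (5)·R1: [0, 32, -22, 2, 8]
R4 ← R4 + (3)·R1: [0, 24, -17, 1, 6]
R5 ← R5 + (4)·R1: [0, 24, -17, 1, 6]
R3 ← R3 − (8)·R2: [0, 0, -6, -6, 0]
R4 ← R4 − (6)·R2: [0, 0, -5, -5, 0]
R5 ← R5 − (6)·R2: [0, 0, -5, -5, 0]
R4 ← R4 − (5/6)·R3: [0, 0, 0, 0, 0]
R5 ← R5 − (5/6)·R3: [0, 0, 0, 0, 0]
Echelon form has 3 nonzero rows, so rank(M) = 3.
The column space has dimension equal to the rank: 3.

3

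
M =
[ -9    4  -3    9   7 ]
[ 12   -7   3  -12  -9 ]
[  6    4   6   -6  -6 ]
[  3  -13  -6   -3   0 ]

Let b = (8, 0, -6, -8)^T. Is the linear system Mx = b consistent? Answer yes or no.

Row reduce the augmented matrix [M | b].
R2 ← R2 + (4/3)·R1: [0, -5/3, -1, 0, 1/3, 32/3]
R3 ← R3 + (2/3)·R1: [0, 20/3, 4, 0, -4/3, -2/3]
R4 ← R4 + (1/3)·R1: [0, -35/3, -7, 0, 7/3, -16/3]
R3 ← R3 + (4)·R2: [0, 0, 0, 0, 0, 42]
R4 ← R4 − (7)·R2: [0, 0, 0, 0, 0, -80]
R4 ← R4 + (40/21)·R3: [0, 0, 0, 0, 0, 0]
The echelon form has 3 nonzero rows; the last pivot sits in the augmented column, so rank(M) = 2 but rank([M|b]) = 3.
Since the ranks differ, the system is inconsistent.

no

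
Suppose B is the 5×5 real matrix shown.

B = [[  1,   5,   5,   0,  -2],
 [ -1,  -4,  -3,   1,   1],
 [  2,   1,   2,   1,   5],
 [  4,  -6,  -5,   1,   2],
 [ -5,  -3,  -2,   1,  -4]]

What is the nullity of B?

1

Row reduce to echelon form.
R2 ← R2 + R1: [0, 1, 2, 1, -1]
R3 ← R3 − (2)·R1: [0, -9, -8, 1, 9]
R4 ← R4 − (4)·R1: [0, -26, -25, 1, 10]
R5 ← R5 + (5)·R1: [0, 22, 23, 1, -14]
R3 ← R3 + (9)·R2: [0, 0, 10, 10, 0]
R4 ← R4 + (26)·R2: [0, 0, 27, 27, -16]
R5 ← R5 − (22)·R2: [0, 0, -21, -21, 8]
R4 ← R4 − (27/10)·R3: [0, 0, 0, 0, -16]
R5 ← R5 + (21/10)·R3: [0, 0, 0, 0, 8]
R5 ← R5 + (1/2)·R4: [0, 0, 0, 0, 0]
4 nonzero rows, so rank(B) = 4.
B has 5 columns; by rank–nullity, nullity = 5 − 4 = 1.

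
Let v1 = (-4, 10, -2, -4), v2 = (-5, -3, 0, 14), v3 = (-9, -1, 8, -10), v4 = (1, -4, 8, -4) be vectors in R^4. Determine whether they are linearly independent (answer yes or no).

Form the matrix with these vectors as rows and row reduce.
R2 ← R2 − (5/4)·R1: [0, -31/2, 5/2, 19]
R3 ← R3 − (9/4)·R1: [0, -47/2, 25/2, -1]
R4 ← R4 + (1/4)·R1: [0, -3/2, 15/2, -5]
R3 ← R3 − (47/31)·R2: [0, 0, 270/31, -924/31]
R4 ← R4 − (3/31)·R2: [0, 0, 225/31, -212/31]
R4 ← R4 − (5/6)·R3: [0, 0, 0, 18]
4 nonzero rows, so the 4 vectors span a space of dimension 4.
Since 4 = 4, the vectors are linearly independent.

yes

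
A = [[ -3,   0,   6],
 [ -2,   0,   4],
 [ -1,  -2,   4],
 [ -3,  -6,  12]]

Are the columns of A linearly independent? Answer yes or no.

Row reduce A to echelon form.
R2 ← R2 − (2/3)·R1: [0, 0, 0]
R3 ← R3 − (1/3)·R1: [0, -2, 2]
R4 ← R4 − R1: [0, -6, 6]
Swap R2 ↔ R3
R4 ← R4 − (3)·R2: [0, 0, 0]
2 pivots among 3 columns.
Only 2 < 3 pivot columns, so the columns are linearly dependent.

no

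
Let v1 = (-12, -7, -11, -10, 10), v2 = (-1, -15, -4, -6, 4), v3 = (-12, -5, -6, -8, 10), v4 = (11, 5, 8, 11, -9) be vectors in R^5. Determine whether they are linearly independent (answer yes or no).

Form the matrix with these vectors as rows and row reduce.
R2 ← R2 − (1/12)·R1: [0, -173/12, -37/12, -31/6, 19/6]
R3 ← R3 − R1: [0, 2, 5, 2, 0]
R4 ← R4 + (11/12)·R1: [0, -17/12, -25/12, 11/6, 1/6]
R3 ← R3 + (24/173)·R2: [0, 0, 791/173, 222/173, 76/173]
R4 ← R4 − (17/173)·R2: [0, 0, -308/173, 405/173, -25/173]
R4 ← R4 + (44/113)·R3: [0, 0, 0, 321/113, 3/113]
4 nonzero rows, so the 4 vectors span a space of dimension 4.
Since 4 = 4, the vectors are linearly independent.

yes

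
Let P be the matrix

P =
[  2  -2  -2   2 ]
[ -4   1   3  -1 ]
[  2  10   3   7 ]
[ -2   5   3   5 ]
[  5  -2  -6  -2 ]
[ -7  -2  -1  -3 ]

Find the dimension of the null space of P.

Row reduce to echelon form.
R2 ← R2 + (2)·R1: [0, -3, -1, 3]
R3 ← R3 − R1: [0, 12, 5, 5]
R4 ← R4 + R1: [0, 3, 1, 7]
R5 ← R5 − (5/2)·R1: [0, 3, -1, -7]
R6 ← R6 + (7/2)·R1: [0, -9, -8, 4]
R3 ← R3 + (4)·R2: [0, 0, 1, 17]
R4 ← R4 + R2: [0, 0, 0, 10]
R5 ← R5 + R2: [0, 0, -2, -4]
R6 ← R6 − (3)·R2: [0, 0, -5, -5]
R5 ← R5 + (2)·R3: [0, 0, 0, 30]
R6 ← R6 + (5)·R3: [0, 0, 0, 80]
R5 ← R5 − (3)·R4: [0, 0, 0, 0]
R6 ← R6 − (8)·R4: [0, 0, 0, 0]
4 nonzero rows, so rank(P) = 4.
P has 4 columns; by rank–nullity, nullity = 4 − 4 = 0.

0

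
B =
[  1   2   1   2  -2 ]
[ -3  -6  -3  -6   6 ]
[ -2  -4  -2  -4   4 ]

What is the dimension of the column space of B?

Row reduce to echelon form.
R2 ← R2 + (3)·R1: [0, 0, 0, 0, 0]
R3 ← R3 + (2)·R1: [0, 0, 0, 0, 0]
Echelon form has 1 nonzero row, so rank(B) = 1.
The column space has dimension equal to the rank: 1.

1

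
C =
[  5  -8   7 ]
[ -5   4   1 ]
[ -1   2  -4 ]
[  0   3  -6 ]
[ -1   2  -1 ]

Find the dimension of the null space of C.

Row reduce to echelon form.
R2 ← R2 + R1: [0, -4, 8]
R3 ← R3 + (1/5)·R1: [0, 2/5, -13/5]
R5 ← R5 + (1/5)·R1: [0, 2/5, 2/5]
R3 ← R3 + (1/10)·R2: [0, 0, -9/5]
R4 ← R4 + (3/4)·R2: [0, 0, 0]
R5 ← R5 + (1/10)·R2: [0, 0, 6/5]
R5 ← R5 + (2/3)·R3: [0, 0, 0]
3 nonzero rows, so rank(C) = 3.
C has 3 columns; by rank–nullity, nullity = 3 − 3 = 0.

0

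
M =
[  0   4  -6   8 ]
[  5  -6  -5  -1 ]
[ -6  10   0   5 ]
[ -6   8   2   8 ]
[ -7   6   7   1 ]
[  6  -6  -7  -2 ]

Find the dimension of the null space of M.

Row reduce to echelon form.
Swap R1 ↔ R2
R3 ← R3 + (6/5)·R1: [0, 14/5, -6, 19/5]
R4 ← R4 + (6/5)·R1: [0, 4/5, -4, 34/5]
R5 ← R5 + (7/5)·R1: [0, -12/5, 0, -2/5]
R6 ← R6 − (6/5)·R1: [0, 6/5, -1, -4/5]
R3 ← R3 − (7/10)·R2: [0, 0, -9/5, -9/5]
R4 ← R4 − (1/5)·R2: [0, 0, -14/5, 26/5]
R5 ← R5 + (3/5)·R2: [0, 0, -18/5, 22/5]
R6 ← R6 − (3/10)·R2: [0, 0, 4/5, -16/5]
R4 ← R4 − (14/9)·R3: [0, 0, 0, 8]
R5 ← R5 − (2)·R3: [0, 0, 0, 8]
R6 ← R6 + (4/9)·R3: [0, 0, 0, -4]
R5 ← R5 − R4: [0, 0, 0, 0]
R6 ← R6 + (1/2)·R4: [0, 0, 0, 0]
4 nonzero rows, so rank(M) = 4.
M has 4 columns; by rank–nullity, nullity = 4 − 4 = 0.

0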